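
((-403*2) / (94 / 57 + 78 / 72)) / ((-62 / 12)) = 35568 / 623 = 57.09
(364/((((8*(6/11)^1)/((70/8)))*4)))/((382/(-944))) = -2067065/4584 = -450.93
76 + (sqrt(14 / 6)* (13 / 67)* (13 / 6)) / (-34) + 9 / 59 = 4493 / 59- 169* sqrt(21) / 41004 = 76.13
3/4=0.75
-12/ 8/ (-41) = 3/ 82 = 0.04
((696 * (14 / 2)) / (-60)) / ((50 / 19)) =-3857 / 125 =-30.86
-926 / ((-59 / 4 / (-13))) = -48152 / 59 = -816.14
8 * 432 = 3456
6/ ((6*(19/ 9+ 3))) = 9/ 46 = 0.20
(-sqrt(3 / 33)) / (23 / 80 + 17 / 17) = -80*sqrt(11) / 1133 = -0.23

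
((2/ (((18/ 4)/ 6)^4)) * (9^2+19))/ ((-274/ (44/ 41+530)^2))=-1348571238400/ 2072673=-650643.51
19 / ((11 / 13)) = 247 / 11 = 22.45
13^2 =169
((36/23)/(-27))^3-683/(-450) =24926983/16425450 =1.52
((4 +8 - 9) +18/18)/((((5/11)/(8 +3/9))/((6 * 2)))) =880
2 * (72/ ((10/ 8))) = 576/ 5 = 115.20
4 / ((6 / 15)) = 10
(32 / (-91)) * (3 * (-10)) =10.55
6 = 6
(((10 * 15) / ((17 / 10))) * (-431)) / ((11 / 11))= -646500 / 17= -38029.41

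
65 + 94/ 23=1589/ 23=69.09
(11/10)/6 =11/60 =0.18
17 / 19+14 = 283 / 19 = 14.89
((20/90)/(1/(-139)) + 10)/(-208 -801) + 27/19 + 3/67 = 17184470/11560113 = 1.49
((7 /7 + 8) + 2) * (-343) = -3773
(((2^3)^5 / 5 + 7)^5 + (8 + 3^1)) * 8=303848996763473360948944 / 3125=97231678964311475503.66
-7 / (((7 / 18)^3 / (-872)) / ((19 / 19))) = 5085504 / 49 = 103785.80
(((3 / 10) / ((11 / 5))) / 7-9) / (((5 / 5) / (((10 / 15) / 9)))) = -461 / 693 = -0.67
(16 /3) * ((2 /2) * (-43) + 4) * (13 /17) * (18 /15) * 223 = -42564.14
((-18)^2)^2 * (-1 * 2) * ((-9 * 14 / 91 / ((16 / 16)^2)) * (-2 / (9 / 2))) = -1679616 / 13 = -129201.23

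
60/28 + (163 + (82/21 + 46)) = 4516/21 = 215.05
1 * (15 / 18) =5 / 6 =0.83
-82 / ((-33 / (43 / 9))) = 3526 / 297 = 11.87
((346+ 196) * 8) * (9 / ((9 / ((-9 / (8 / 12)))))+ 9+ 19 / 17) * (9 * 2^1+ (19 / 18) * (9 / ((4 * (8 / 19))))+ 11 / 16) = -48523905 / 136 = -356793.42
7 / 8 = 0.88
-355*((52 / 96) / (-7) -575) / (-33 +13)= -6859523 / 672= -10207.62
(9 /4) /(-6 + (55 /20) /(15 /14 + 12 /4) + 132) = 513 /28882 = 0.02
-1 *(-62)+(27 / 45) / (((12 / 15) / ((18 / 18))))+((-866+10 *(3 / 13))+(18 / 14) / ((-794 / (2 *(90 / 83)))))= -9606675513 / 11994164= -800.95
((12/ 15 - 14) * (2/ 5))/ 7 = -0.75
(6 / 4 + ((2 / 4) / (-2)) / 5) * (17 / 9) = 493 / 180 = 2.74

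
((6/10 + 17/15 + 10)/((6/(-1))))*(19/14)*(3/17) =-836/1785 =-0.47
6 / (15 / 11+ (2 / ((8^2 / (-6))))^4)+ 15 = 6361447 / 327977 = 19.40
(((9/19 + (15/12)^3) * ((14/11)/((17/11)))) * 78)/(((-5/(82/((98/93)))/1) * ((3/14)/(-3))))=33965.51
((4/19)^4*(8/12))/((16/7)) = 224/390963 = 0.00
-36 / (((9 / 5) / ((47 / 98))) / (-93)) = 43710 / 49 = 892.04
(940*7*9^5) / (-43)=-388542420 / 43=-9035870.23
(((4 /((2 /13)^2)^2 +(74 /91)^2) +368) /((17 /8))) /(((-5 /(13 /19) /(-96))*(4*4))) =2984702124 /1028755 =2901.28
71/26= 2.73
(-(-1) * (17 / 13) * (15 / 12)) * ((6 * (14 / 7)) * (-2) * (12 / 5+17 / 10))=-2091 / 13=-160.85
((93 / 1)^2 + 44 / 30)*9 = 77854.20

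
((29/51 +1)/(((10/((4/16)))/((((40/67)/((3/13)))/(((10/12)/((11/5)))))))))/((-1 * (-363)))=416/563805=0.00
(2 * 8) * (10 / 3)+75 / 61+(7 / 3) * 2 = 3613 / 61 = 59.23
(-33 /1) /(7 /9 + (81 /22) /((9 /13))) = -6534 /1207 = -5.41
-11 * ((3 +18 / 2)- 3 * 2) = -66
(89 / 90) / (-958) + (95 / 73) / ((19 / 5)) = 2149003 / 6294060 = 0.34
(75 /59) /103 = 75 /6077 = 0.01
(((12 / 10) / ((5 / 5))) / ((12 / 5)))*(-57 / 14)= -57 / 28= -2.04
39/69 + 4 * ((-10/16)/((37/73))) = -7433/1702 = -4.37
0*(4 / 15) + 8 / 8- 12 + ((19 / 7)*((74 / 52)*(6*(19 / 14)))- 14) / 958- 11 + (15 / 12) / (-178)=-4777014457 / 217247576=-21.99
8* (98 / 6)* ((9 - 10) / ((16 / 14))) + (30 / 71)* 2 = -24173 / 213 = -113.49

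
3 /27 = 0.11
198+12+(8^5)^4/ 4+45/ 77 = 22193738963681820503/ 77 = 288230376151711954.58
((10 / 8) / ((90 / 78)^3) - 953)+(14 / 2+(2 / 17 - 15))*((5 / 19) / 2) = -831306169 / 872100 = -953.22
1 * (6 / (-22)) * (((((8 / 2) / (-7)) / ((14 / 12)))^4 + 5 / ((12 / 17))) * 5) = -224540635 / 23059204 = -9.74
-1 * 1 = -1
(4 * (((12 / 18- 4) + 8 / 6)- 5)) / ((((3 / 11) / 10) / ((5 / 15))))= -3080 / 9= -342.22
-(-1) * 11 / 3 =11 / 3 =3.67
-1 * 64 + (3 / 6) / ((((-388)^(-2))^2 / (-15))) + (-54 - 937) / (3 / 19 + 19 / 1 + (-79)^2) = -20217481485998541 / 118943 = -169976219584.16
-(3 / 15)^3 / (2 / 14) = -7 / 125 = -0.06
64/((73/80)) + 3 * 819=184481/73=2527.14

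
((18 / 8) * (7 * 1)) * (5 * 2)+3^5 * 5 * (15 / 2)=9270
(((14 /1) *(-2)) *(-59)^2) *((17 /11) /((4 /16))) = -6627824 /11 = -602529.45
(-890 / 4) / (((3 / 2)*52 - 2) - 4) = -445 / 144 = -3.09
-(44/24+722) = -723.83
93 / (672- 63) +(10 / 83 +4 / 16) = 35261 / 67396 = 0.52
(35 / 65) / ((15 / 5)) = 7 / 39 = 0.18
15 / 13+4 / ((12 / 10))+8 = 487 / 39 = 12.49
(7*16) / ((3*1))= 112 / 3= 37.33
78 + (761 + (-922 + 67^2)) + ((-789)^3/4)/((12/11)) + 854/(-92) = -41420306827/368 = -112555181.60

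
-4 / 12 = -1 / 3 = -0.33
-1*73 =-73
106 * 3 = 318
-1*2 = -2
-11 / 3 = -3.67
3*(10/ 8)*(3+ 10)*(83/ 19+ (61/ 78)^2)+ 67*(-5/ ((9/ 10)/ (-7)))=101309465/ 35568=2848.33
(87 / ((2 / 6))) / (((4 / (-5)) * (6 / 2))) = -435 / 4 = -108.75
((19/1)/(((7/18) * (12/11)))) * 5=3135/14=223.93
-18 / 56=-9 / 28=-0.32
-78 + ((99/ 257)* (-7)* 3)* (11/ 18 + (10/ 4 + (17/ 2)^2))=-706887/ 1028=-687.63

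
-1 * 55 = -55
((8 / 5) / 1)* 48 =76.80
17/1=17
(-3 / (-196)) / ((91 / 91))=3 / 196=0.02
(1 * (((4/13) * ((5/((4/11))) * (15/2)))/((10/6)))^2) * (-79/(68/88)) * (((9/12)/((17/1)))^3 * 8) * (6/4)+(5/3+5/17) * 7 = -33142541375/1355044704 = -24.46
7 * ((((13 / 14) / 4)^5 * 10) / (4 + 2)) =1856465 / 236027904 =0.01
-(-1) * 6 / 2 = 3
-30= -30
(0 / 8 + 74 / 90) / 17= 37 / 765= 0.05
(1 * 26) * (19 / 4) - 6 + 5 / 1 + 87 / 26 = 1636 / 13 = 125.85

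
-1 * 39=-39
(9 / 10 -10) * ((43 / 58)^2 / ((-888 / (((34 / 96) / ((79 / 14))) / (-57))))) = -20022821 / 3228361367040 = -0.00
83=83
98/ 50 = 49/ 25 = 1.96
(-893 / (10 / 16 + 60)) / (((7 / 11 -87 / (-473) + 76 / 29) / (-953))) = 11673564793 / 2861500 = 4079.53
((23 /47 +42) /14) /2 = 1997 /1316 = 1.52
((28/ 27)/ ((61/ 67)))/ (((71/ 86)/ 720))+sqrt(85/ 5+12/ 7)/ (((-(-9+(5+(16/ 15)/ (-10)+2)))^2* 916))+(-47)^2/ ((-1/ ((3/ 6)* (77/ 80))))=-144917549/ 2078880+5625* sqrt(917)/ 160069168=-69.71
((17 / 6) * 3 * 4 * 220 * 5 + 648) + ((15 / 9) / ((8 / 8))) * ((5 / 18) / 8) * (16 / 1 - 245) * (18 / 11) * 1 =10038947 / 264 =38026.31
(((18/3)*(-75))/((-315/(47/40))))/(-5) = -47/140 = -0.34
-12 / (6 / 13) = -26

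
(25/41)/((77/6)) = 150/3157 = 0.05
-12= -12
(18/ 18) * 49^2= 2401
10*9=90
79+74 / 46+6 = 1992 / 23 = 86.61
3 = 3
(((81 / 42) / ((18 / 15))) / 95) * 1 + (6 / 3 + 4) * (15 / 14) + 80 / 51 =217439 / 27132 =8.01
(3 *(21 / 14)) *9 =81 / 2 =40.50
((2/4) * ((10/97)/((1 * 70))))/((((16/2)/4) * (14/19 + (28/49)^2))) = 133/384120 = 0.00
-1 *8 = -8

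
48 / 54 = 0.89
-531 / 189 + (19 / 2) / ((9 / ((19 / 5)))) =757 / 630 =1.20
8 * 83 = 664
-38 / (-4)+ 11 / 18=91 / 9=10.11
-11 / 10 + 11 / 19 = -99 / 190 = -0.52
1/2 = 0.50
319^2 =101761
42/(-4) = -21/2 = -10.50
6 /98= 3 /49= 0.06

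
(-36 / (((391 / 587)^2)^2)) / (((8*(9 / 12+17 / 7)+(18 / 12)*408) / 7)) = -104717915861202 / 52144270959191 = -2.01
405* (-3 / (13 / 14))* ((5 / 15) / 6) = -945 / 13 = -72.69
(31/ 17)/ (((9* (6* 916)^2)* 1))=31/ 4621520448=0.00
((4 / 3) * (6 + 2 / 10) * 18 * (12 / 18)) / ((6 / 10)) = 496 / 3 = 165.33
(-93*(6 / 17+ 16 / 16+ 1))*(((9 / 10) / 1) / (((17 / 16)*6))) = -8928 / 289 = -30.89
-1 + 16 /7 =9 /7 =1.29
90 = 90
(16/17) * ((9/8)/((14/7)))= 9/17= 0.53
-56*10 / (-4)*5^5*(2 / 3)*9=2625000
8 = 8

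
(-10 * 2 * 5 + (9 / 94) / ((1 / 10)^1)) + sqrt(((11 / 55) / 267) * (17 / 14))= -4655 / 47 + sqrt(317730) / 18690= -99.01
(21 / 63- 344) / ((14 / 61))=-62891 / 42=-1497.40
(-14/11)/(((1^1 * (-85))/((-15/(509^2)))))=-42/48448147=-0.00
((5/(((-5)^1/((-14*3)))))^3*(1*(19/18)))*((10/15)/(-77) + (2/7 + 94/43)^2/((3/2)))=6464813992/20339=317853.09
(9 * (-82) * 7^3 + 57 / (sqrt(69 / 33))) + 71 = -253063 + 57 * sqrt(253) / 23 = -253023.58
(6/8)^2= 0.56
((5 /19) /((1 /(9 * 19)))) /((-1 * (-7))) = 45 /7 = 6.43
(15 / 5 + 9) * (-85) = -1020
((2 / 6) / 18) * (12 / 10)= 1 / 45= 0.02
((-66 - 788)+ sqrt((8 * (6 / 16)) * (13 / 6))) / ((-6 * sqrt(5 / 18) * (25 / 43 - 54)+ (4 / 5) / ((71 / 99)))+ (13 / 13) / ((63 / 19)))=-42191515612609650 * sqrt(10) / 26389382733725849 - 1310596984305 * sqrt(26) / 52778765467451698+ 49404585026475 * sqrt(65) / 26389382733725849+ 1119249824596470 / 26389382733725849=-5.00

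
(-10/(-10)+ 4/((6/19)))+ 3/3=44/3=14.67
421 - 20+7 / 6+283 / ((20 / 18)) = 9853 / 15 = 656.87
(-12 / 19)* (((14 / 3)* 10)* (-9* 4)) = 20160 / 19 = 1061.05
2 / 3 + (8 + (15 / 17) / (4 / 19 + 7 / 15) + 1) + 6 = 167032 / 9843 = 16.97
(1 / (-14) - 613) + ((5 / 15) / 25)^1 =-643711 / 1050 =-613.06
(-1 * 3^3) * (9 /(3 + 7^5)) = -243 /16810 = -0.01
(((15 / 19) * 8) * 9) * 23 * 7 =173880 / 19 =9151.58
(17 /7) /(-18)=-17 /126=-0.13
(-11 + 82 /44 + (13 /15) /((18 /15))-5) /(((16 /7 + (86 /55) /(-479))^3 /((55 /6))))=-2602776191764450625 /251690180194779633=-10.34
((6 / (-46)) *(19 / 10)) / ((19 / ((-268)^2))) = -107736 / 115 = -936.83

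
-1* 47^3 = -103823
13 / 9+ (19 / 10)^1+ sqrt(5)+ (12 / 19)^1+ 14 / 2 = sqrt(5)+ 18769 / 1710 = 13.21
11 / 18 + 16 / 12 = 35 / 18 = 1.94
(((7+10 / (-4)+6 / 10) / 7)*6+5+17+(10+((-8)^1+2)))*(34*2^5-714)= 397562 / 35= 11358.91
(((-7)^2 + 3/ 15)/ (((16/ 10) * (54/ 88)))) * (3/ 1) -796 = -1937/ 3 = -645.67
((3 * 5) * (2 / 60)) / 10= 1 / 20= 0.05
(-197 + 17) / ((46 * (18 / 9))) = -45 / 23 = -1.96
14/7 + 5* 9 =47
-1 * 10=-10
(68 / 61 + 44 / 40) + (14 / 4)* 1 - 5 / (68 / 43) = 52949 / 20740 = 2.55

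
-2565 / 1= -2565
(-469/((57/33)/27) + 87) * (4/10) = -55056/19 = -2897.68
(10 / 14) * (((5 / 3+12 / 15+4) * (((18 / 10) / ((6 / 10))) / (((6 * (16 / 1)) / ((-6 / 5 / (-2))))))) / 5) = 97 / 5600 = 0.02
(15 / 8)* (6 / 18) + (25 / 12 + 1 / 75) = 1633 / 600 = 2.72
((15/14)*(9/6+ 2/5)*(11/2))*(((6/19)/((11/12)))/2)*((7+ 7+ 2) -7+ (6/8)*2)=20.25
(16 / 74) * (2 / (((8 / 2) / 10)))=40 / 37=1.08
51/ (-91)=-51/ 91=-0.56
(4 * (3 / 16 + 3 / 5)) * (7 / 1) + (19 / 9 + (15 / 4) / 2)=9373 / 360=26.04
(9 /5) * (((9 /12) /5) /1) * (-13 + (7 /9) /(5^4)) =-109677 /31250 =-3.51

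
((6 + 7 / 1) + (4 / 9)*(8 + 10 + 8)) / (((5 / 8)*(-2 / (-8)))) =7072 / 45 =157.16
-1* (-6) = 6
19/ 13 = 1.46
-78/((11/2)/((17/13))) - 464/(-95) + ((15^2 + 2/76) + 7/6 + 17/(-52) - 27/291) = 3354114833/15812940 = 212.11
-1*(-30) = 30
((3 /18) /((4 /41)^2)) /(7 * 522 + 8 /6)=1681 /350912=0.00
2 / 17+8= 8.12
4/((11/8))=32/11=2.91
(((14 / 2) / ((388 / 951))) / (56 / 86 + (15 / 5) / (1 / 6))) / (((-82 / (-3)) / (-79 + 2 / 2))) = -33491367 / 12758216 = -2.63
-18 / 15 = -6 / 5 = -1.20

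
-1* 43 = -43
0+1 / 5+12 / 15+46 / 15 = 61 / 15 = 4.07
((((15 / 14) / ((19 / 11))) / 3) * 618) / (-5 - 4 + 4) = -3399 / 133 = -25.56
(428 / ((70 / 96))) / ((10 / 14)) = 20544 / 25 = 821.76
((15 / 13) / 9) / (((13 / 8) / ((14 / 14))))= 40 / 507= 0.08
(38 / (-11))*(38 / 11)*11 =-1444 / 11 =-131.27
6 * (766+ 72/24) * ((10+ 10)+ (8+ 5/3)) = 136882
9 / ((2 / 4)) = 18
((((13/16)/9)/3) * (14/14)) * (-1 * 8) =-13/54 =-0.24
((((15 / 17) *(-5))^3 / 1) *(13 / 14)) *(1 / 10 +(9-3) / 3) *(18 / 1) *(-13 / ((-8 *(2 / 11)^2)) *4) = -46585378125 / 78608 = -592628.97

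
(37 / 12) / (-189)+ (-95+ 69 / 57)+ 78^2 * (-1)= -266214007 / 43092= -6177.81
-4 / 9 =-0.44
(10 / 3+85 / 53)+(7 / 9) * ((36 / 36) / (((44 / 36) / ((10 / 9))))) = 29615 / 5247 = 5.64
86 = 86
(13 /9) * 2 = 26 /9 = 2.89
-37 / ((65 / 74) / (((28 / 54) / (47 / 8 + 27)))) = -306656 / 461565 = -0.66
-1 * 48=-48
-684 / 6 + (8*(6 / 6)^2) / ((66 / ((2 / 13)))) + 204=38618 / 429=90.02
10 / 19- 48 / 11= -802 / 209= -3.84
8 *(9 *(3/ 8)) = 27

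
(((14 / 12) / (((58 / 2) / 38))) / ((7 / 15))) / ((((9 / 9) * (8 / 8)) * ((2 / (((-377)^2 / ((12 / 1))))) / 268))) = 31194865 / 6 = 5199144.17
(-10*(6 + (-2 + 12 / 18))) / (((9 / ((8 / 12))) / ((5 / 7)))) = -200 / 81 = -2.47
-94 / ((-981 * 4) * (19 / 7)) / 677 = 329 / 25237206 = 0.00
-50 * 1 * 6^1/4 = -75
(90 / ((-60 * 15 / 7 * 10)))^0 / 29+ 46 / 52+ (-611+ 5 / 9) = -4136239 / 6786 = -609.53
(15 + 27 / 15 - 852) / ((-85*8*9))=58 / 425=0.14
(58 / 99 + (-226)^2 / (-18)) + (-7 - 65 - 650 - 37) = -118667 / 33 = -3595.97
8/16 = 1/2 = 0.50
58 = 58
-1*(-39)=39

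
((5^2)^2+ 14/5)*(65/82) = 40807/82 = 497.65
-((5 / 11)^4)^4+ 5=229748496729970180 / 45949729863572161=5.00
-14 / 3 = -4.67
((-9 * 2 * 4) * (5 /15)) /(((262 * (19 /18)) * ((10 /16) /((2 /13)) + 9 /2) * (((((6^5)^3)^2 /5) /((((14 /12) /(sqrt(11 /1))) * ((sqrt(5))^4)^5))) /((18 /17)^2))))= -341796875 * sqrt(11) /1284121181103226396845539328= -0.00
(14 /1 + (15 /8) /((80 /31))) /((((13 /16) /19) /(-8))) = -2755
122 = 122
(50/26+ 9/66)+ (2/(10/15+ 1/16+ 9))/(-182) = 1924385/934934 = 2.06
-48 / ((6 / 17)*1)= -136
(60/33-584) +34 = -6030/11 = -548.18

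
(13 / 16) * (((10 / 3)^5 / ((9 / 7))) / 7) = 81250 / 2187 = 37.15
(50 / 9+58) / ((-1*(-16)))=143 / 36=3.97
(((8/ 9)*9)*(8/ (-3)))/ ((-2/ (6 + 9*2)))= 256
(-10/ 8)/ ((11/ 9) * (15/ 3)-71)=45/ 2336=0.02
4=4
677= 677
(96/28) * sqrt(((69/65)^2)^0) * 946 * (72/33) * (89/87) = 1469568/203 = 7239.25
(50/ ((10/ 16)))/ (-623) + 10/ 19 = 4710/ 11837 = 0.40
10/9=1.11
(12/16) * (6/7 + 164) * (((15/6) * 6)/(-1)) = -25965/14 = -1854.64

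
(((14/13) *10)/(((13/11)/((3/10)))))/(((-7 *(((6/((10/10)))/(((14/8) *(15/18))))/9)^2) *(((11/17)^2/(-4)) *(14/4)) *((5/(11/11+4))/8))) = 151725/3718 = 40.81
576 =576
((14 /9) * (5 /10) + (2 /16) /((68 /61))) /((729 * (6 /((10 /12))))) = 21785 /128490624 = 0.00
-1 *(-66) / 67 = 66 / 67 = 0.99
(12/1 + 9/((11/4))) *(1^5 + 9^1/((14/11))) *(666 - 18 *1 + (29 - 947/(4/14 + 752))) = 2412631134/28963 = 83300.46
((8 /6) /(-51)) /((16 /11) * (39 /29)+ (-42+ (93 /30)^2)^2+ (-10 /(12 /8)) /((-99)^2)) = -3789720000 /152359375606159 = -0.00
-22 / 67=-0.33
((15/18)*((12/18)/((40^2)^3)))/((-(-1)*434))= 1/3199795200000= 0.00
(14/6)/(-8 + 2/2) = -1/3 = -0.33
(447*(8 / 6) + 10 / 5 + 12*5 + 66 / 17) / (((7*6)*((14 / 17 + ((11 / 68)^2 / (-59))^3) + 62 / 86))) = 288954041515377270784 / 28318733496065107809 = 10.20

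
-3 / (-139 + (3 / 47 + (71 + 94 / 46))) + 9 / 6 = 55044 / 35615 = 1.55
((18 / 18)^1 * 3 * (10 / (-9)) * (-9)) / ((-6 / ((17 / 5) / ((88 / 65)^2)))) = -71825 / 7744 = -9.27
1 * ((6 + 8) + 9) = 23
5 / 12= 0.42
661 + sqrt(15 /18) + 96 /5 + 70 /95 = sqrt(30) /6 + 64689 /95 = 681.85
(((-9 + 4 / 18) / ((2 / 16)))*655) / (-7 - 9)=51745 / 18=2874.72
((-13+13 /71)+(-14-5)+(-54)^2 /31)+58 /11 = 1634735 /24211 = 67.52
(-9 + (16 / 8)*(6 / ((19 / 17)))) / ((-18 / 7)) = -77 / 114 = -0.68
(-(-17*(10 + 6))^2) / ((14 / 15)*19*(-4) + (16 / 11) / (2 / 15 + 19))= 437939040 / 419431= 1044.13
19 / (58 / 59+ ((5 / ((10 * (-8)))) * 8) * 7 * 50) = -1121 / 10267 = -0.11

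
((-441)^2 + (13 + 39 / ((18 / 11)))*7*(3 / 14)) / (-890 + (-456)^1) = -778145 / 5384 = -144.53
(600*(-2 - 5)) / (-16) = 525 / 2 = 262.50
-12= -12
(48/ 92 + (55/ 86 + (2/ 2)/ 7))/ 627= 6019/ 2893814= 0.00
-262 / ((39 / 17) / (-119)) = 530026 / 39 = 13590.41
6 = 6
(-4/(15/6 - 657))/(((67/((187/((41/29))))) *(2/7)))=116/2747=0.04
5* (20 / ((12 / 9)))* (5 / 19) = 375 / 19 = 19.74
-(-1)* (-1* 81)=-81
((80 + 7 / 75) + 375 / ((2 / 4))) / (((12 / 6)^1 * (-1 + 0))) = -62257 / 150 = -415.05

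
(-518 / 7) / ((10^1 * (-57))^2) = -37 / 162450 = -0.00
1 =1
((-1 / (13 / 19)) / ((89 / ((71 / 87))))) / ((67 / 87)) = -1349 / 77519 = -0.02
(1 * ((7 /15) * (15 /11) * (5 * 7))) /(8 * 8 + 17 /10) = 0.34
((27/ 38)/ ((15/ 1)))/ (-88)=-9/ 16720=-0.00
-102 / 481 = -0.21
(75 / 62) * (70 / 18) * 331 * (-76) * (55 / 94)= -69242.31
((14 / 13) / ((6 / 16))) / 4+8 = 340 / 39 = 8.72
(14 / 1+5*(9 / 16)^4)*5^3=118788625 / 65536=1812.57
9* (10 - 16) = -54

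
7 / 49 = 1 / 7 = 0.14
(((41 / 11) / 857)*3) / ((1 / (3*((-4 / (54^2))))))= -41 / 763587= -0.00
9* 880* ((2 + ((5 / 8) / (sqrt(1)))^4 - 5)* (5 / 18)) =-3207325 / 512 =-6264.31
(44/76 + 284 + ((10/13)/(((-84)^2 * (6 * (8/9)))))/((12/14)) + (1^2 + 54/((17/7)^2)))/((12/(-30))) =-1696588645435/2302530048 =-736.84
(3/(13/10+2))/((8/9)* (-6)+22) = 3/55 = 0.05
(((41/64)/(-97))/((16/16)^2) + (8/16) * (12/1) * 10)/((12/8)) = 372439/9312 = 40.00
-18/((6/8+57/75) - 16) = 200/161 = 1.24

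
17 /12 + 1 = 29 /12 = 2.42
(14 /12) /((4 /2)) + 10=127 /12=10.58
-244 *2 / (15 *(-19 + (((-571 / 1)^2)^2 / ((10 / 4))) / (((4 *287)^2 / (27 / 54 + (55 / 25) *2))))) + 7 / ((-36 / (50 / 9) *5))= -1241230783265 / 5739657736374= -0.22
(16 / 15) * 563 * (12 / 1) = 36032 / 5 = 7206.40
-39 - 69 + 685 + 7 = 584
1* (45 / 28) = 45 / 28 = 1.61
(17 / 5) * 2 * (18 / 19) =612 / 95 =6.44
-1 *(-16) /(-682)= -8 /341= -0.02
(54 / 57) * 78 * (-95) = -7020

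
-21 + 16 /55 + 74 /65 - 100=-85493 /715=-119.57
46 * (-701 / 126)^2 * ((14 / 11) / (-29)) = -11302223 / 180873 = -62.49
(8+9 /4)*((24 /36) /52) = 41 /312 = 0.13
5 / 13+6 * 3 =239 / 13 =18.38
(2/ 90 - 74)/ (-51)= 3329/ 2295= 1.45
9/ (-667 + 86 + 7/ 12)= -108/ 6965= -0.02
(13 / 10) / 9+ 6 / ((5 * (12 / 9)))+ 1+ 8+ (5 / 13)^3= 998669 / 98865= 10.10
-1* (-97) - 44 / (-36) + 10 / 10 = 893 / 9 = 99.22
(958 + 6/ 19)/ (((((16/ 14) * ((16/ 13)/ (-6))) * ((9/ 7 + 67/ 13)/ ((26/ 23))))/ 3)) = -551291013/ 256082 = -2152.79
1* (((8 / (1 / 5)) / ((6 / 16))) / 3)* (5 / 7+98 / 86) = 65.91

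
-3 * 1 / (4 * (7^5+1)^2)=-3 / 1130035456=-0.00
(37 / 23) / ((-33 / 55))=-185 / 69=-2.68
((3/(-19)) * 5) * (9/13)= -135/247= -0.55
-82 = -82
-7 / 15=-0.47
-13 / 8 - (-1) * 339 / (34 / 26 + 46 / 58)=10543 / 66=159.74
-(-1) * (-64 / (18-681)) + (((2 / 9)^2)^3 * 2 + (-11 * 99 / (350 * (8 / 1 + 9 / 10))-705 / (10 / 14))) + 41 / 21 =-360474095427479 / 365851956015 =-985.30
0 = 0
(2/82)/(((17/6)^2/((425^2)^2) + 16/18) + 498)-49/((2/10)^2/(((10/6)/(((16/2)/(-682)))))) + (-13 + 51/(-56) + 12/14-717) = 268948177260545496349/1551725291667432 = 173322.03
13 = 13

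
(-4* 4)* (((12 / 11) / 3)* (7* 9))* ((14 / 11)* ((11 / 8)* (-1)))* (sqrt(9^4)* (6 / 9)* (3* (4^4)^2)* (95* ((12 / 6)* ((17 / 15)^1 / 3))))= 5377043202048 / 11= 488822109277.09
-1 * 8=-8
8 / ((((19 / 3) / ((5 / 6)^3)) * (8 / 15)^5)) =10546875 / 622592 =16.94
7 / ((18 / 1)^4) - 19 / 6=-332417 / 104976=-3.17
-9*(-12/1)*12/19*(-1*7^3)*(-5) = 2222640/19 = 116981.05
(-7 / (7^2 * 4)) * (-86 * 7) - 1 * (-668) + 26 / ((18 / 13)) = 12749 / 18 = 708.28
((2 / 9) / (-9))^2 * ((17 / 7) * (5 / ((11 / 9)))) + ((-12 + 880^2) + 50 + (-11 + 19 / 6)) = 86942177771 / 112266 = 774430.17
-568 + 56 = -512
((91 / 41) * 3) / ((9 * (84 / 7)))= 91 / 1476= 0.06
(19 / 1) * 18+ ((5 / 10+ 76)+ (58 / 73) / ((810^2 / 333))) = 556783399 / 1330425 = 418.50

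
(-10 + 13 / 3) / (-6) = 17 / 18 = 0.94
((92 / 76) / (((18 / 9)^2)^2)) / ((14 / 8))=23 / 532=0.04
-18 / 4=-9 / 2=-4.50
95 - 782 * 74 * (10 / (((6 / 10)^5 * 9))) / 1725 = -2521705 / 6561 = -384.35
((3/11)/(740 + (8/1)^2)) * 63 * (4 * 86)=7.35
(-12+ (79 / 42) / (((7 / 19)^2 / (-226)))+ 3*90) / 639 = -2957165 / 657531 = -4.50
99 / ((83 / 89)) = 8811 / 83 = 106.16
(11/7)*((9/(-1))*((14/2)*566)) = -56034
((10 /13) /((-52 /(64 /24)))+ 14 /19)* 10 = 67180 /9633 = 6.97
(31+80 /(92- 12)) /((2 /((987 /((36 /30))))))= 13160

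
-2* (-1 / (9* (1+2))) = 2 / 27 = 0.07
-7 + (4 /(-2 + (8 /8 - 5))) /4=-43 /6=-7.17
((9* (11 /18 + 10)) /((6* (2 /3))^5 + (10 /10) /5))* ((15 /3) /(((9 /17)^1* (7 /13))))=1055275 /645246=1.64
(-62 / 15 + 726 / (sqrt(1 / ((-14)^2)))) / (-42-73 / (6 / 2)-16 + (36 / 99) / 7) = -11734646 / 95035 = -123.48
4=4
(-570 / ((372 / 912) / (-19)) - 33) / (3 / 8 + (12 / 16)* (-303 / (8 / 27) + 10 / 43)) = -377050144 / 10897461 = -34.60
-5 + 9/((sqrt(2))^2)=-0.50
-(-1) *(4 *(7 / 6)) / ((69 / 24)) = 112 / 69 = 1.62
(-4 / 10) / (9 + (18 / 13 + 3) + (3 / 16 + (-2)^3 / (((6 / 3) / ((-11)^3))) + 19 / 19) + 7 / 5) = -416 / 5553571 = -0.00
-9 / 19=-0.47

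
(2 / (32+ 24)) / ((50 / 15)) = 3 / 280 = 0.01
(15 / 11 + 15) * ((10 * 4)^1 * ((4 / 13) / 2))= 14400 / 143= 100.70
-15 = -15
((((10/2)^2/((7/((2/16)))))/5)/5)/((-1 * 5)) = -1/280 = -0.00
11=11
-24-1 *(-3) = -21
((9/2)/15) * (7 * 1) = 2.10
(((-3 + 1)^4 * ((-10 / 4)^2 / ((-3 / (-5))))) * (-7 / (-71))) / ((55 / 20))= 14000 / 2343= 5.98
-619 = -619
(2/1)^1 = 2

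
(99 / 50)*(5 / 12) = 33 / 40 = 0.82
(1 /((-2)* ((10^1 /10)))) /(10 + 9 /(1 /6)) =-1 /128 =-0.01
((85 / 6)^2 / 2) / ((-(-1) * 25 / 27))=867 / 8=108.38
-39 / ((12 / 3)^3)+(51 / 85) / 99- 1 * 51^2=-27472931 / 10560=-2601.60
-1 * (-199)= 199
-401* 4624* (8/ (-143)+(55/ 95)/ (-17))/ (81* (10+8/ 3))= 226706152/ 1393821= 162.65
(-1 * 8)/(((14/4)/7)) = -16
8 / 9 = 0.89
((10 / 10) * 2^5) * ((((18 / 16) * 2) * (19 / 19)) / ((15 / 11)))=264 / 5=52.80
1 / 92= 0.01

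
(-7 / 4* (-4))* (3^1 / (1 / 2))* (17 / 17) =42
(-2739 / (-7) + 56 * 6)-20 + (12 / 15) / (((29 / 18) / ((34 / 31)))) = 707.83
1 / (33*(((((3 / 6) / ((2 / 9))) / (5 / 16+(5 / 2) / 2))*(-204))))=-25 / 242352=-0.00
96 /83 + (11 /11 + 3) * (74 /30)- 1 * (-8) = 23684 /1245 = 19.02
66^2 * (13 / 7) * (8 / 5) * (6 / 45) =302016 / 175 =1725.81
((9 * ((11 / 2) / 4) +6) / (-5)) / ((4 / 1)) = -147 / 160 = -0.92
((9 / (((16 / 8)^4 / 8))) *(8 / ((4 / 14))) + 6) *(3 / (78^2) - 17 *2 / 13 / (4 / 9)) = -131263 / 169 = -776.70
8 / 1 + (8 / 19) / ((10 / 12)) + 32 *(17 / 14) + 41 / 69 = 2200489 / 45885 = 47.96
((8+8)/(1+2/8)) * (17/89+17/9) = 106624/4005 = 26.62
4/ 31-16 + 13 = -89/ 31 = -2.87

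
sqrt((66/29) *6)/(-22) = -3 *sqrt(319)/319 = -0.17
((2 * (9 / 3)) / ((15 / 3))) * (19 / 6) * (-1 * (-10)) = 38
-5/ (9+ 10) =-5/ 19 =-0.26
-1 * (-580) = 580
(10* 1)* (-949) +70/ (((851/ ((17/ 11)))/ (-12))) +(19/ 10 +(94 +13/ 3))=-9391.29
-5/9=-0.56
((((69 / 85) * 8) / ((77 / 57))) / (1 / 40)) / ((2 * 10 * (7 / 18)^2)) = 20388672 / 320705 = 63.57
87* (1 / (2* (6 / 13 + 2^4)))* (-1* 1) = -1131 / 428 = -2.64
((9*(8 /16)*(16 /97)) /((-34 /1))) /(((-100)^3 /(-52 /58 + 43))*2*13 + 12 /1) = 0.00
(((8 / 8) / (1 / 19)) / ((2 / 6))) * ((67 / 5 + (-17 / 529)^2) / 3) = 356265048 / 1399205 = 254.62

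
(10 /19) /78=5 /741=0.01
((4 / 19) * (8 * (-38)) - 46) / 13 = -110 / 13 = -8.46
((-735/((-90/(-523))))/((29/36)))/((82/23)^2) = -40670049/97498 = -417.14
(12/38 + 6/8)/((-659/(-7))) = 567/50084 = 0.01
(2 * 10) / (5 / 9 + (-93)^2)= 90 / 38923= 0.00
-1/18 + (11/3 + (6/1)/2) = 119/18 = 6.61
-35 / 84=-5 / 12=-0.42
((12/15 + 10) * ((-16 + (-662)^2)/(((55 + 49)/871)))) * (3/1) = 594565839/5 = 118913167.80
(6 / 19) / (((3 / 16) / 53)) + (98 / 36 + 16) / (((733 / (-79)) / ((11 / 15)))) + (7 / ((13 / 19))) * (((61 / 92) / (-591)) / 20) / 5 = 777733350498601 / 8859694474800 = 87.78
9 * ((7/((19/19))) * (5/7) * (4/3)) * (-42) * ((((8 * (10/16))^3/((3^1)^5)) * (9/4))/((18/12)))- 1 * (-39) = -17149/9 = -1905.44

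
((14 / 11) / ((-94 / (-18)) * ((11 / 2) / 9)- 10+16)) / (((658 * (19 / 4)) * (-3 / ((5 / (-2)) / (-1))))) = -540 / 14626447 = -0.00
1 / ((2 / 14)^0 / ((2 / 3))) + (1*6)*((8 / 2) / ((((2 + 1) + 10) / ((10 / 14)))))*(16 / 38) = 6338 / 5187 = 1.22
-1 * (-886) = 886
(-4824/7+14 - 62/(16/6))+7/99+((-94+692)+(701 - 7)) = 1645675/2772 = 593.68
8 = 8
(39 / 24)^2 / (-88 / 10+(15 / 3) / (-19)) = -16055 / 55104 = -0.29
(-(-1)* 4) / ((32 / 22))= 11 / 4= 2.75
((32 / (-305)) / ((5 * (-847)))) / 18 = 16 / 11625075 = 0.00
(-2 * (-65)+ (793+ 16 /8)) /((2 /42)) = 19425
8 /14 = 4 /7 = 0.57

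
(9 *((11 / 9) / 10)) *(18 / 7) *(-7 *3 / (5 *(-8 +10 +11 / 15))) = -4.35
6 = 6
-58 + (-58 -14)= -130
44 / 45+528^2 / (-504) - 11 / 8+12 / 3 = -1384841 / 2520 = -549.54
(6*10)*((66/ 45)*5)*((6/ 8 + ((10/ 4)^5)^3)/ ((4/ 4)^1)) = 1678468148555/ 4096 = 409782262.83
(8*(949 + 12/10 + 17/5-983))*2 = -2352/5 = -470.40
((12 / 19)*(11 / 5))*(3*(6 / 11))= 216 / 95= 2.27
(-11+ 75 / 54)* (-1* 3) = 28.83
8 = 8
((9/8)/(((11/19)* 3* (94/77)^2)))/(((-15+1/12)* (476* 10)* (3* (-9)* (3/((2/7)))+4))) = 13167/601214517280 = 0.00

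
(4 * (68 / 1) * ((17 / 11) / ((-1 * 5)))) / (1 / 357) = -1650768 / 55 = -30013.96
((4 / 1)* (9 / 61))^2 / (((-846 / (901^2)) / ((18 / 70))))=-526047048 / 6121045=-85.94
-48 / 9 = -16 / 3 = -5.33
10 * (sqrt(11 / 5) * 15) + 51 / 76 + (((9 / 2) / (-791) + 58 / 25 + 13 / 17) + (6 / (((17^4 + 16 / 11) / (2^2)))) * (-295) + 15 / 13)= 490193225863787 / 101717818484100 + 30 * sqrt(55)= 227.31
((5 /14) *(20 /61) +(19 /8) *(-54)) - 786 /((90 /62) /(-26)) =357399011 /25620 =13950.00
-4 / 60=-1 / 15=-0.07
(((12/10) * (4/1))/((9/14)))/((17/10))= 224/51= 4.39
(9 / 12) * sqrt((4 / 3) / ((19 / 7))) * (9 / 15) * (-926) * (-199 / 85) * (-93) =-25706223 * sqrt(399) / 8075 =-63589.03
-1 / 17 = -0.06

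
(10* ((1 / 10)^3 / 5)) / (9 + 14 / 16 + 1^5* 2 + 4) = 2 / 15875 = 0.00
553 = 553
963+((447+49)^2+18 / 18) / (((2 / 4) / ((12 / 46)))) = 2974353 / 23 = 129319.70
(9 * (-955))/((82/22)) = -94545/41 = -2305.98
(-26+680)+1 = 655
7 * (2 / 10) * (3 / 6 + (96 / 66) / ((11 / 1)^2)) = 9541 / 13310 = 0.72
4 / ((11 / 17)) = 68 / 11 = 6.18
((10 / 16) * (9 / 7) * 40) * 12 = 2700 / 7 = 385.71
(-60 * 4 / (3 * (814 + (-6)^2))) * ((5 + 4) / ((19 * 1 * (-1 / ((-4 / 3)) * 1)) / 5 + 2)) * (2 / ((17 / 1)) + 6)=-1.07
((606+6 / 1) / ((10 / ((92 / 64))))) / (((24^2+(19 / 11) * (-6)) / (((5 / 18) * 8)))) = 253 / 732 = 0.35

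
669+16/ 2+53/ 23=15624/ 23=679.30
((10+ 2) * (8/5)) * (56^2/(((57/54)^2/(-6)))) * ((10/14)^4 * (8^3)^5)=-52529986053649465344000/17689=-2969641362069617578.38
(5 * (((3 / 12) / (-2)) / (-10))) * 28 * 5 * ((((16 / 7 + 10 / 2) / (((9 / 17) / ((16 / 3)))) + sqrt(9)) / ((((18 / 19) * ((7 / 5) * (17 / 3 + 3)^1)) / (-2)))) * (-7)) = 2286175 / 2808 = 814.16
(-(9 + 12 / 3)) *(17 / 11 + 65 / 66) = -2171 / 66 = -32.89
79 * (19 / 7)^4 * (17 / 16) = 175021103 / 38416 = 4555.94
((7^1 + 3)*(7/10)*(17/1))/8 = 119/8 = 14.88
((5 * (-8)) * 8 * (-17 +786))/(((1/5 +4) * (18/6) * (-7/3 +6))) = -1230400/231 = -5326.41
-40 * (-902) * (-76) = -2742080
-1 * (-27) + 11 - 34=4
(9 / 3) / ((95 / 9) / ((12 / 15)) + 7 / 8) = 216 / 1013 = 0.21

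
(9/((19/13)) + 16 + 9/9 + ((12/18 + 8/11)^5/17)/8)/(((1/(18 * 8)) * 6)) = 2345775213664/4213577313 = 556.72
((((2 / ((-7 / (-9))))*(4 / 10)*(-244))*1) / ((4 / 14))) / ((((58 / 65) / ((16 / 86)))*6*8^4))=-2379 / 319232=-0.01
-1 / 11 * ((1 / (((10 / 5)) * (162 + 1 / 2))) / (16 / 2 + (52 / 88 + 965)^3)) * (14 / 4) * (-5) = 484 / 89014932695845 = 0.00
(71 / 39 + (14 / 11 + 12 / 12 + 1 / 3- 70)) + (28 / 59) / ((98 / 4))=-65.55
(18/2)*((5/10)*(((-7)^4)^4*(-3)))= -897289125379227/2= -448644562689613.50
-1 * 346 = -346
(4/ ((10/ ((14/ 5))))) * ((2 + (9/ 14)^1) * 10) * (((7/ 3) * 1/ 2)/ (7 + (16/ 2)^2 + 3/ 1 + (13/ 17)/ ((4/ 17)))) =2072/ 4635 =0.45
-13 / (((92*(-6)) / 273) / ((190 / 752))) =112385 / 69184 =1.62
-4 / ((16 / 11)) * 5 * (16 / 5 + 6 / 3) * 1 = -143 / 2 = -71.50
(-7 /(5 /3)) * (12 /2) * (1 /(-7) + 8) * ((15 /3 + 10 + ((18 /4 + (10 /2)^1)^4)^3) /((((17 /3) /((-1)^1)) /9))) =5916190778828077473 /34816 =169927354630861.60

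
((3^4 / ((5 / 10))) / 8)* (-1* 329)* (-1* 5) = 133245 / 4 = 33311.25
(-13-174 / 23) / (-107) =473 / 2461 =0.19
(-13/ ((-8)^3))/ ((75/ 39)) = 169/ 12800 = 0.01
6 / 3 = 2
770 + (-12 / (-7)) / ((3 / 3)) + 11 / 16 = 86509 / 112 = 772.40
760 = 760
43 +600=643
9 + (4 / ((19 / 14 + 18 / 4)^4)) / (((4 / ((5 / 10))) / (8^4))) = 30349097 / 2825761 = 10.74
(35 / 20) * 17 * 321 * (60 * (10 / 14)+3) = 1751697 / 4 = 437924.25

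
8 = 8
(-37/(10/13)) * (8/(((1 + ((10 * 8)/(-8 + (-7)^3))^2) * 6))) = -39506454/648005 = -60.97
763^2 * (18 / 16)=5239521 / 8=654940.12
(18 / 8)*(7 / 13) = 63 / 52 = 1.21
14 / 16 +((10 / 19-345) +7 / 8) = -26047 / 76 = -342.72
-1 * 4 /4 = -1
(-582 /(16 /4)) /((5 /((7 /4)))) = -2037 /40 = -50.92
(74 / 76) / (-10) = -37 / 380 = -0.10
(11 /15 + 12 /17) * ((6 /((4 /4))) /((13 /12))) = 8808 /1105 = 7.97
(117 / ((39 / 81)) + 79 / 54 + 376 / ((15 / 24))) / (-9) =-228437 / 2430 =-94.01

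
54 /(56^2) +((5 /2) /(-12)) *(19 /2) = -1.96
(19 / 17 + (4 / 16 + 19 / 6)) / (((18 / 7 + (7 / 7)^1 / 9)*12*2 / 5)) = 32375 / 91936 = 0.35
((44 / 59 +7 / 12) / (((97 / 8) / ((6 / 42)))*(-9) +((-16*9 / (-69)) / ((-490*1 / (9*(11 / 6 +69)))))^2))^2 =5713929825358997284 / 1851157160028896397008769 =0.00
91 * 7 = 637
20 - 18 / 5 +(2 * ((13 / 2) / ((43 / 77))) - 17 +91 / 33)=180473 / 7095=25.44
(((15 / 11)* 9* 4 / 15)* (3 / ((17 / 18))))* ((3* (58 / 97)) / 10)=169128 / 90695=1.86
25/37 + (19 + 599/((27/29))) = 662383/999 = 663.05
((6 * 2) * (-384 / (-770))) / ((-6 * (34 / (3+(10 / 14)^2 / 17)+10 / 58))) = -4684544 / 53512305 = -0.09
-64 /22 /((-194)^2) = -8 /103499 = -0.00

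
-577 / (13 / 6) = -3462 / 13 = -266.31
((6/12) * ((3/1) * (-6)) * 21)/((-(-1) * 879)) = -63/293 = -0.22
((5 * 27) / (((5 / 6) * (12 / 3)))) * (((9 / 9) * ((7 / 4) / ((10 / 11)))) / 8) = 6237 / 640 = 9.75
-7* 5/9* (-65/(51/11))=25025/459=54.52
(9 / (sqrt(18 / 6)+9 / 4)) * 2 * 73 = 15768 / 11 - 7008 * sqrt(3) / 11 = 329.98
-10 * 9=-90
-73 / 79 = -0.92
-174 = -174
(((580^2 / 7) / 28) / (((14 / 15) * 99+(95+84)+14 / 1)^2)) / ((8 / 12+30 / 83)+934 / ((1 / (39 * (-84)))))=-26176125 / 3801053663850058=-0.00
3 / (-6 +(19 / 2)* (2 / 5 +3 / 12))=120 / 7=17.14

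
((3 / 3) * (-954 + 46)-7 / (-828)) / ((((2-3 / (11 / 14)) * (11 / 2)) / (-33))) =-8269987 / 2760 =-2996.37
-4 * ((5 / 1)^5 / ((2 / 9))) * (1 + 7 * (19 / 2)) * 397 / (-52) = 1507359375 / 52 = 28987680.29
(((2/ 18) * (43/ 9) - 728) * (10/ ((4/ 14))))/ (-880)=412475/ 14256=28.93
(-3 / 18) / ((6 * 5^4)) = -1 / 22500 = -0.00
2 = 2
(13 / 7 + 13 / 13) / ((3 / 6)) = 40 / 7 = 5.71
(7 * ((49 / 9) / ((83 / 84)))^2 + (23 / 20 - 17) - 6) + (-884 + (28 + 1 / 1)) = -664.33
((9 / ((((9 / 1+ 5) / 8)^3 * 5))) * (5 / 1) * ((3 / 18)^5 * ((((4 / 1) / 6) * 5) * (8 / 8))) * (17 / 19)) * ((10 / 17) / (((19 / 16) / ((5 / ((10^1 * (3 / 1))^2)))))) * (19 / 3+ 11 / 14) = 23920 / 1895606307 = 0.00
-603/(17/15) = -9045/17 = -532.06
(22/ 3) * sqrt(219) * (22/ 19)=484 * sqrt(219)/ 57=125.66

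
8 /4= 2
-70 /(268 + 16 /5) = -175 /678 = -0.26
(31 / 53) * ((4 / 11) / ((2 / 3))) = 186 / 583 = 0.32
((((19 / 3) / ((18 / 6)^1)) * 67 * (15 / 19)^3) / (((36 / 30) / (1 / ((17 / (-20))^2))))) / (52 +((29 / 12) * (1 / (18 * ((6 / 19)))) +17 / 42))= 75978000000 / 50002072817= 1.52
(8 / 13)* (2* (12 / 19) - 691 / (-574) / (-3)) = 0.53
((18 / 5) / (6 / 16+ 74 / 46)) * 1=3312 / 1825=1.81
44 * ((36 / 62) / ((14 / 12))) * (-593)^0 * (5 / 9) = 2640 / 217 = 12.17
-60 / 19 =-3.16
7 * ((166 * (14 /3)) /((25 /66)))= 357896 /25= 14315.84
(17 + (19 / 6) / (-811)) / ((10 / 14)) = 578921 / 24330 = 23.79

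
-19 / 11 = -1.73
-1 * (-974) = 974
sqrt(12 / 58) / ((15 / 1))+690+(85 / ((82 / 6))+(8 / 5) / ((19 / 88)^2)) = sqrt(174) / 435+54063757 / 74005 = 730.57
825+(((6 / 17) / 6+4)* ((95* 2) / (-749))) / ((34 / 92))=177977265 / 216461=822.21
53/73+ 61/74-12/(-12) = 13777/5402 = 2.55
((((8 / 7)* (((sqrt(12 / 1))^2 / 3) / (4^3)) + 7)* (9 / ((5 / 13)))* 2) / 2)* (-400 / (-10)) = 46332 / 7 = 6618.86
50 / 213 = 0.23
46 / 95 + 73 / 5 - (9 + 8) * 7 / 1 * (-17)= 193618 / 95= 2038.08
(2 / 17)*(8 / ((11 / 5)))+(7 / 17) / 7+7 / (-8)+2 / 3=1249 / 4488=0.28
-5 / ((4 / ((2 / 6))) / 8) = -10 / 3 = -3.33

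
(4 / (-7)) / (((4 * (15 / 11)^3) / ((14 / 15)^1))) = -2662 / 50625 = -0.05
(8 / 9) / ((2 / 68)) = 272 / 9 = 30.22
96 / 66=16 / 11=1.45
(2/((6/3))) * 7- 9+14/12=-5/6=-0.83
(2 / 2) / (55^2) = 1 / 3025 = 0.00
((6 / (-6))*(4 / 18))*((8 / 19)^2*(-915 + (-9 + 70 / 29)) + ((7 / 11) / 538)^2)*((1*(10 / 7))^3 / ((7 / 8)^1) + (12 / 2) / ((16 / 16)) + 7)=37286650837878705 / 62880971930854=592.97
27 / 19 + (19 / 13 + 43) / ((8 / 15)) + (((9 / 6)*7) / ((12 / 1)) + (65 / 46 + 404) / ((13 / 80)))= 117279061 / 45448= 2580.51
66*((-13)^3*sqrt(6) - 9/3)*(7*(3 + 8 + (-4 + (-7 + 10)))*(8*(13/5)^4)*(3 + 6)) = -4174533338976*sqrt(6)/125 - 5700318624/125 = -81849415306.82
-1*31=-31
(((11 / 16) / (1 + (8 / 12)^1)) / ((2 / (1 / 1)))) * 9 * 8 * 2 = 297 / 10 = 29.70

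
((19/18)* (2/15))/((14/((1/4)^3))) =19/120960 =0.00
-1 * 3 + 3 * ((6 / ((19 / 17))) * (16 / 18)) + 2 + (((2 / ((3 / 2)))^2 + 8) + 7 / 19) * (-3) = -976 / 57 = -17.12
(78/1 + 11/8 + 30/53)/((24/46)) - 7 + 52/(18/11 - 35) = 270126287/1867296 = 144.66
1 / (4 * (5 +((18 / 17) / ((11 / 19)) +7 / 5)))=935 / 30776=0.03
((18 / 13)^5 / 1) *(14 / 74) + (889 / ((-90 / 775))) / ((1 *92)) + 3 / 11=-20513871617641 / 250248511656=-81.97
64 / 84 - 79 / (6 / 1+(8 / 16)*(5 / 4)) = -11.16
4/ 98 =2/ 49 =0.04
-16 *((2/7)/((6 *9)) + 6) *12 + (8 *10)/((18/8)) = -70400/63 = -1117.46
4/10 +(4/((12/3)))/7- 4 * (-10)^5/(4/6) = 21000019/35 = 600000.54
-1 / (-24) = 1 / 24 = 0.04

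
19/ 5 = 3.80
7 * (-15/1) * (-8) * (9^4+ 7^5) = 19629120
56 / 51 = 1.10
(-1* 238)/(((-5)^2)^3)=-238/15625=-0.02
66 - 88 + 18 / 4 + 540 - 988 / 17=15789 / 34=464.38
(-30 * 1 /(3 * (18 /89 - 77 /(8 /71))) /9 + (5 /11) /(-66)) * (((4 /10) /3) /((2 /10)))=-5573245 /1589130873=-0.00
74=74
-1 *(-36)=36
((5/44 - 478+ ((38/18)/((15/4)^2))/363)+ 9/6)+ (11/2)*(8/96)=-2798739943/5880600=-475.93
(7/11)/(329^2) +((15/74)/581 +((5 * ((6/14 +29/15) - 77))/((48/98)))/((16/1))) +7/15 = -141874370858261/3008768273280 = -47.15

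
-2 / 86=-1 / 43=-0.02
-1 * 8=-8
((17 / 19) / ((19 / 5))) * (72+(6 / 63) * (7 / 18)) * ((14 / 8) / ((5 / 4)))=231455 / 9747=23.75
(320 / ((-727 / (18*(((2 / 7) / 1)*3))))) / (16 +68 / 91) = -37440 / 92329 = -0.41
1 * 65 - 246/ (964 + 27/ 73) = 4557977/ 70399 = 64.74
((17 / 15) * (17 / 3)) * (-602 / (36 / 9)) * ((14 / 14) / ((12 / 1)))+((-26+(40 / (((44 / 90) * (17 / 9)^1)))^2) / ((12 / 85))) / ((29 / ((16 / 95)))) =-5424780883 / 1224079560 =-4.43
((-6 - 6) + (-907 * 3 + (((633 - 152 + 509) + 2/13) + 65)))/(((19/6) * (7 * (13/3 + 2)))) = -2952/247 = -11.95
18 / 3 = 6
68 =68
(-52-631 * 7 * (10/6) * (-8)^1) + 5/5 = 176527/3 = 58842.33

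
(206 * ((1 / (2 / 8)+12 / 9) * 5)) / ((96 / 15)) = 2575 / 3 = 858.33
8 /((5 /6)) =48 /5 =9.60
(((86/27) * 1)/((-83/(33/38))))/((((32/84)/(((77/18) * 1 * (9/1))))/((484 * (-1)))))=30848587/18924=1630.13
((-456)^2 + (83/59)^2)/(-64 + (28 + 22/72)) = -5211591156/894617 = -5825.50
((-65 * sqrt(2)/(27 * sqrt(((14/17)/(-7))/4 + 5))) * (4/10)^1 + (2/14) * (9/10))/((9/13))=13/70 - 52 * sqrt(17)/243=-0.70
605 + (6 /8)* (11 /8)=606.03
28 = 28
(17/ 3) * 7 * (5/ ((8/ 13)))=7735/ 24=322.29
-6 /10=-3 /5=-0.60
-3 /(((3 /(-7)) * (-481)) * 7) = -1 /481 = -0.00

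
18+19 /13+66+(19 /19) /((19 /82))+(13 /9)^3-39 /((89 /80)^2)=87402196714 /1426279023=61.28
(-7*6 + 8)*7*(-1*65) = 15470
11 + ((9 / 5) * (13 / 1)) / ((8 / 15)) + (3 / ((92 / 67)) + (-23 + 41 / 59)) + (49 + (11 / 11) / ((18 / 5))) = 8210309 / 97704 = 84.03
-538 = -538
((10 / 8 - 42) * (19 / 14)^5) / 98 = -403604137 / 210827008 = -1.91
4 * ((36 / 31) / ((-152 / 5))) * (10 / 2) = -450 / 589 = -0.76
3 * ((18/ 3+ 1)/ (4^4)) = 21/ 256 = 0.08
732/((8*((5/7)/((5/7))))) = 183/2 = 91.50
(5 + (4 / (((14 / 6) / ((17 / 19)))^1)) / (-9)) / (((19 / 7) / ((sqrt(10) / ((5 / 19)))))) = 1927*sqrt(10) / 285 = 21.38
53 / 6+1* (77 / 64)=1927 / 192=10.04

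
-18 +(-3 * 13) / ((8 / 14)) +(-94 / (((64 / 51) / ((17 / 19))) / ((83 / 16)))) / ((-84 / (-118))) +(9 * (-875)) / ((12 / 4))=-435766511 / 136192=-3199.65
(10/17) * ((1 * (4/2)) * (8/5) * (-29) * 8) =-7424/17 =-436.71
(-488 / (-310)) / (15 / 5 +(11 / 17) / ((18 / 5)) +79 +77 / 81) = 671976 / 35485855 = 0.02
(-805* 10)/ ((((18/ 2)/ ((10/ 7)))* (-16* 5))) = 575/ 36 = 15.97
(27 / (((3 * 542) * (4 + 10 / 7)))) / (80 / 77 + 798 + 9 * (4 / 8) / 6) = 4851 / 1268378915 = 0.00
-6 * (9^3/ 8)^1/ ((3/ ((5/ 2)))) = -3645/ 8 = -455.62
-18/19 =-0.95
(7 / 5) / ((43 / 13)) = 91 / 215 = 0.42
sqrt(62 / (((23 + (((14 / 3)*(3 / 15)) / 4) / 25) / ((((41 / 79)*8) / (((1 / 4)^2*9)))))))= 80*sqrt(51982743390) / 4089909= 4.46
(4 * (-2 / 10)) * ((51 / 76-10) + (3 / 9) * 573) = -13807 / 95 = -145.34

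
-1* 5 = -5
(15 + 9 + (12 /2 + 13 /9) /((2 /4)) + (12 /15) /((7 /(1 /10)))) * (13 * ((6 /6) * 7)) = 3539.93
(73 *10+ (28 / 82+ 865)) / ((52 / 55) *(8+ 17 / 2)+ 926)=327045 / 193028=1.69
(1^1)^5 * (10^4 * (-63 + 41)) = -220000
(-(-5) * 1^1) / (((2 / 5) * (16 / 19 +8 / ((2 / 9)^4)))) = 0.00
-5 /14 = -0.36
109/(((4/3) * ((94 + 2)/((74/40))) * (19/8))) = 4033/6080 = 0.66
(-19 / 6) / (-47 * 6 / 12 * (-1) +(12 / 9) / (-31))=-589 / 4363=-0.13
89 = 89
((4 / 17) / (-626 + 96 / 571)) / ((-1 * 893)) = 1142 / 2712465175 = 0.00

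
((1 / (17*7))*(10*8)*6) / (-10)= -48 / 119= -0.40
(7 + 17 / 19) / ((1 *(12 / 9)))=225 / 38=5.92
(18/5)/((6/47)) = 141/5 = 28.20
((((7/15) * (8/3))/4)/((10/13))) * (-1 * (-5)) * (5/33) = 91/297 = 0.31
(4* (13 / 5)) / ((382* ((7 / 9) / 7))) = 234 / 955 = 0.25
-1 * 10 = -10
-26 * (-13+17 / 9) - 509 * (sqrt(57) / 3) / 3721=288.54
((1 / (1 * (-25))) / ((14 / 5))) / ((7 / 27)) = -27 / 490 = -0.06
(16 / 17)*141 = 2256 / 17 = 132.71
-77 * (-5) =385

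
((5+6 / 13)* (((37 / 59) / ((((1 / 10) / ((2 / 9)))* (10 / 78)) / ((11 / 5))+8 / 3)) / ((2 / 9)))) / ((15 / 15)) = 1560438 / 272639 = 5.72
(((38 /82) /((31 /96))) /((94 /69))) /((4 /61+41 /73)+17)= 140109192 /2344498039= 0.06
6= 6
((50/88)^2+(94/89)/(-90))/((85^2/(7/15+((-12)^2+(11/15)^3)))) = 53604831659/8594029125000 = 0.01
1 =1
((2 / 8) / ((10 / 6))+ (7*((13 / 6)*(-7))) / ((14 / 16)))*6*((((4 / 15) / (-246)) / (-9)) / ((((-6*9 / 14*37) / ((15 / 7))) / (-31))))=-225401 / 5529465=-0.04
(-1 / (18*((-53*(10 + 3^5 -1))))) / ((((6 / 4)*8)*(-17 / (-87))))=29 / 16347744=0.00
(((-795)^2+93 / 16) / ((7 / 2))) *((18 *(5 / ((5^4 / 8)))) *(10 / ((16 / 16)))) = 364049748 / 175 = 2080284.27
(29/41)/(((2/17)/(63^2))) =1956717/82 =23862.40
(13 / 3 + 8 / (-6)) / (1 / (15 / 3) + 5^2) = 5 / 42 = 0.12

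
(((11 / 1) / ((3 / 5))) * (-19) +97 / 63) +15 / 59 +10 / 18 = -428674 / 1239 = -345.98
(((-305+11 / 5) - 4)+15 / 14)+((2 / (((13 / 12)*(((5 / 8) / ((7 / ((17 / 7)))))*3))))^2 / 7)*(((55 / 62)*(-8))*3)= -6999788083 / 21196994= -330.23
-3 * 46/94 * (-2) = 138/47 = 2.94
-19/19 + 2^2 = 3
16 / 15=1.07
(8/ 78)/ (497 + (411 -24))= 1/ 8619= 0.00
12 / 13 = 0.92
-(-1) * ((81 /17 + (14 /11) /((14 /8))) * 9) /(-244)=-9243 /45628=-0.20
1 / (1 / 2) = 2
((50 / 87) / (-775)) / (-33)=2 / 89001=0.00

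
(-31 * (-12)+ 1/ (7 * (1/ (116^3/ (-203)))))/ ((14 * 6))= -8899/ 1029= -8.65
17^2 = 289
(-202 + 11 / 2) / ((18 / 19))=-2489 / 12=-207.42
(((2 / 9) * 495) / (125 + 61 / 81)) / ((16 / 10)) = 2025 / 3704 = 0.55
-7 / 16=-0.44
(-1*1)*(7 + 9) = -16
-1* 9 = -9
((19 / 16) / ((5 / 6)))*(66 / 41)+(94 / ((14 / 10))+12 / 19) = 7641653 / 109060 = 70.07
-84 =-84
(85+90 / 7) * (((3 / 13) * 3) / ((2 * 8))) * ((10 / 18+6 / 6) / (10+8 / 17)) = 11645 / 18512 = 0.63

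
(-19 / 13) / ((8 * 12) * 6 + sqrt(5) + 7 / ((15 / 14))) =-131070 / 52240513 + 225 * sqrt(5) / 52240513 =-0.00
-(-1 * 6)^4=-1296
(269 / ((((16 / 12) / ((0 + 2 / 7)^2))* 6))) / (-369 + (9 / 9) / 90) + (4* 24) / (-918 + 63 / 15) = -0.11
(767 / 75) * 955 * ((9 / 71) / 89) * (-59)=-25929969 / 31595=-820.70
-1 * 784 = -784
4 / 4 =1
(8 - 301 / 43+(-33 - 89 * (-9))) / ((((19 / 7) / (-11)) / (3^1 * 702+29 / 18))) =-2246363581 / 342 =-6568314.56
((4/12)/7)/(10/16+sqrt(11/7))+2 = 64 * sqrt(77)/11109+3134/1587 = 2.03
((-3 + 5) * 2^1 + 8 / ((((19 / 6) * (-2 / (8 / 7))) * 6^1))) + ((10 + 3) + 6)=22.76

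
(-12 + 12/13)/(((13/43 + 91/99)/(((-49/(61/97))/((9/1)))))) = 20233521/257725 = 78.51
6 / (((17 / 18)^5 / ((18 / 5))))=204073344 / 7099285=28.75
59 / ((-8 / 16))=-118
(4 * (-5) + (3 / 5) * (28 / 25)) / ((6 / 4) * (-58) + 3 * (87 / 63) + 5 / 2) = 33824 / 140625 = 0.24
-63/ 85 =-0.74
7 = 7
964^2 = 929296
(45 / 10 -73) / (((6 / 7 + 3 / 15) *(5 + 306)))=-4795 / 23014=-0.21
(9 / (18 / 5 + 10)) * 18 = 405 / 34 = 11.91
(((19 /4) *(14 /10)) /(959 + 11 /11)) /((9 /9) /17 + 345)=323 /16089600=0.00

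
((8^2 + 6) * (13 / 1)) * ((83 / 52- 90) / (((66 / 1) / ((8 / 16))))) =-160895 / 264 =-609.45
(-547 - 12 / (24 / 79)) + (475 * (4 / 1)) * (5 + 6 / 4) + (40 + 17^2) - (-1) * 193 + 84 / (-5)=122687 / 10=12268.70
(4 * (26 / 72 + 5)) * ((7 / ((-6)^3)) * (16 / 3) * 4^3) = -237.21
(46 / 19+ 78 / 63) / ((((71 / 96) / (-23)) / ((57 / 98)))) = -1611840 / 24353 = -66.19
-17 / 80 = -0.21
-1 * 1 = -1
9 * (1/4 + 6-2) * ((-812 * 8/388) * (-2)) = 124236/97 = 1280.78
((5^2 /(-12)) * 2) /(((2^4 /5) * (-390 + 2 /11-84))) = 1375 /500352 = 0.00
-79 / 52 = -1.52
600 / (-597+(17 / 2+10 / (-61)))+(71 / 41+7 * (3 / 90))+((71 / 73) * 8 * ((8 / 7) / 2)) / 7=166513281691 / 105324657690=1.58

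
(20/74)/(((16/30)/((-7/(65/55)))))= -5775/1924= -3.00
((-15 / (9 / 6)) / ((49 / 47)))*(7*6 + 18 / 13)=-265080 / 637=-416.14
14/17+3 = 65/17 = 3.82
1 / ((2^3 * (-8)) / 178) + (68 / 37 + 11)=11907 / 1184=10.06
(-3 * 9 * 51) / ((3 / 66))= -30294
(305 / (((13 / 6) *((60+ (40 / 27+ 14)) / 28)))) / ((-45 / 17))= -261324 / 13247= -19.73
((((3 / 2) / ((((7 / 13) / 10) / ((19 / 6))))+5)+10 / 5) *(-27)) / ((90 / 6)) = -11997 / 70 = -171.39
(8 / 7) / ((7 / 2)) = 16 / 49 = 0.33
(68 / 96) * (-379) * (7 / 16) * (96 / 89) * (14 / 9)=-315707 / 1602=-197.07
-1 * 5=-5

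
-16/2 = -8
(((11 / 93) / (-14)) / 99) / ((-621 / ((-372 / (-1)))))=2 / 39123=0.00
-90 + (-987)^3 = -961504893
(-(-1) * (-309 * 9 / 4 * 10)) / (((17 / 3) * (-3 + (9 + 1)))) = -175.27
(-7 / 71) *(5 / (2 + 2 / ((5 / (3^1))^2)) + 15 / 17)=-1295 / 4828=-0.27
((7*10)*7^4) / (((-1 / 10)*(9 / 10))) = -16807000 / 9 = -1867444.44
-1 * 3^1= -3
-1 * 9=-9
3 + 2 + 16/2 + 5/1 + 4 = 22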